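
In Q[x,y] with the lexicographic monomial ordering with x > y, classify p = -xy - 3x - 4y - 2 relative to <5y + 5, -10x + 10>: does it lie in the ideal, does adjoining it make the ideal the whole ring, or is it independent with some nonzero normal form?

First compute the reduced Gröbner basis of I by Buchberger's algorithm.
f_1 = 5y + 5, LT = y.
f_2 = -10x + 10, LT = x.

The S-polynomials (S(f_1,f_2)) all reduce to 0 modulo the current basis, so we have a Gröbner basis.
Inter-reduce: drop elements whose leading term is divisible by another's, tail-reduce, and make monic.
Reduced Gröbner basis: {x - 1, y + 1}.
Label its elements g_1 = x - 1, g_2 = y + 1.

Reduce p = -xy - 3x - 4y - 2 modulo G:
  leading term xy: subtract (-y)·g_1 from -xy - 3x - 4y - 2 → -3x - 5y - 2
  leading term x: subtract (-3)·g_1 from -3x - 5y - 2 → -5y - 5
  leading term y: subtract (-5)·g_2 from -5y - 5 → 0
  normal form = 0.
Since the normal form is 0, p ∈ I.

-xy - 3x - 4y - 2 lies in I (it reduces to 0).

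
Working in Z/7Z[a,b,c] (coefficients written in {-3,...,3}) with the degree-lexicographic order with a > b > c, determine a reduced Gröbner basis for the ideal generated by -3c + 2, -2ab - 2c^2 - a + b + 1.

Buchberger's algorithm terminates because the ascending chain of leading-term ideals stabilizes.

f_1 = -3c + 2, LT = c.
f_2 = -2ab - 2c^2 - a + b + 1, LT = ab.

The S-polynomials (S(f_1,f_2)) all reduce to 0 modulo the current basis, so we have a Gröbner basis.

G = {ab - 3a + 3b - 2, c - 3}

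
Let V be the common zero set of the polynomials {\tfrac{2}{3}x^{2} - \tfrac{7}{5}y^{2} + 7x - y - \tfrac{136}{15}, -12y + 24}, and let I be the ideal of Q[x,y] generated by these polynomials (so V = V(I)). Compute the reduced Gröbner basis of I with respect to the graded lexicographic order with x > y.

G = {x^{2} + \tfrac{21}{2}x - 25, y - 2}

The reduced Gröbner basis is the canonical form of the ideal for this ordering.

f_1 = \tfrac{2}{3}x^{2} - \tfrac{7}{5}y^{2} + 7x - y - \tfrac{136}{15}, LT = x^{2}.
f_2 = -12y + 24, LT = y.

The S-polynomials (S(f_1,f_2)) all reduce to 0 modulo the current basis, so we have a Gröbner basis.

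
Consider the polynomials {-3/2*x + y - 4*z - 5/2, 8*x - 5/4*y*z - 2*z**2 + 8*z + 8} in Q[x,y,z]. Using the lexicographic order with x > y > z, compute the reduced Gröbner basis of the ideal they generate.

f_1 = -3/2*x + y - 4*z - 5/2, LT = x.
f_2 = 8*x - 5/4*y*z - 2*z**2 + 8*z + 8, LT = x.

S(f_1,f_2): lcm = x. S = 5/32*y*z - 2/3*y + 1/4*z**2 + 5/3*z + 2/3.
  leading term y*z: no divisor's leading term divides it; move 5/32*y*z to the remainder.
  leading term y: no divisor's leading term divides it; move -2/3*y to the remainder.
  leading term z**2: no divisor's leading term divides it; move 1/4*z**2 to the remainder.
  leading term z: no divisor's leading term divides it; move 5/3*z to the remainder.
  leading term 1: no divisor's leading term divides it; move 2/3 to the remainder.
  remainder 5/32*y*z - 2/3*y + 1/4*z**2 + 5/3*z + 2/3 ≠ 0; add g_3 = 5/32*y*z - 2/3*y + 1/4*z**2 + 5/3*z + 2/3 to the basis.

The other S-polynomials (S(f_1,g_3), S(f_2,g_3)) all reduce to 0 modulo the current basis, so we have a Gröbner basis.
Inter-reduce: drop elements whose leading term is divisible by another's, tail-reduce, and make monic.

G = {x - 2/3*y + 8/3*z + 5/3, y*z - 64/15*y + 8/5*z**2 + 32/3*z + 64/15}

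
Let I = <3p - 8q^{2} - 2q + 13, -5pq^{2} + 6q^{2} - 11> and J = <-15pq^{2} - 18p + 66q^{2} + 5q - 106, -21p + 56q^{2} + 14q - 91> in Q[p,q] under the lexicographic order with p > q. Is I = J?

For a fixed monomial order, each ideal has a unique reduced Gröbner basis; comparing bases decides equality.
Buchberger on the first generating set:
f_1 = 3p - 8q^{2} - 2q + 13, LT = p.
f_2 = -5pq^{2} + 6q^{2} - 11, LT = pq^{2}.

S(f_1,f_2): lcm = pq^{2}. S = -\tfrac{8}{3}q^{4} - \tfrac{2}{3}q^{3} + \tfrac{83}{15}q^{2} - \tfrac{11}{5}.
  leading term q^{4}: no divisor's leading term divides it; move -\tfrac{8}{3}q^{4} to the remainder.
  leading term q^{3}: no divisor's leading term divides it; move -\tfrac{2}{3}q^{3} to the remainder.
  leading term q^{2}: no divisor's leading term divides it; move \tfrac{83}{15}q^{2} to the remainder.
  leading term 1: no divisor's leading term divides it; move -\tfrac{11}{5} to the remainder.
  remainder -\tfrac{8}{3}q^{4} - \tfrac{2}{3}q^{3} + \tfrac{83}{15}q^{2} - \tfrac{11}{5} ≠ 0; add g_3 = -\tfrac{8}{3}q^{4} - \tfrac{2}{3}q^{3} + \tfrac{83}{15}q^{2} - \tfrac{11}{5} to the basis.

The other S-polynomials (S(f_1,g_3), S(f_2,g_3)) all reduce to 0 modulo the current basis, so we have a Gröbner basis.
Inter-reduce: drop elements whose leading term is divisible by another's, tail-reduce, and make monic.
Reduced Gröbner basis: {p - \tfrac{8}{3}q^{2} - \tfrac{2}{3}q + \tfrac{13}{3}, q^{4} + \tfrac{1}{4}q^{3} - \tfrac{83}{40}q^{2} + \tfrac{33}{40}}.

Buchberger on the second generating set:
h_1 = -15pq^{2} - 18p + 66q^{2} + 5q - 106, LT = pq^{2}.
h_2 = -21p + 56q^{2} + 14q - 91, LT = p.

S(h_1,h_2): lcm = pq^{2}. S = \tfrac{6}{5}p + \tfrac{8}{3}q^{4} + \tfrac{2}{3}q^{3} - \tfrac{131}{15}q^{2} - \tfrac{1}{3}q + \tfrac{106}{15}.
  leading term p: subtract (-\tfrac{2}{35})·h_2 from \tfrac{6}{5}p + \tfrac{8}{3}q^{4} + \tfrac{2}{3}q^{3} - \tfrac{131}{15}q^{2} - \tfrac{1}{3}q + \tfrac{106}{15} → \tfrac{8}{3}q^{4} + \tfrac{2}{3}q^{3} - \tfrac{83}{15}q^{2} + \tfrac{7}{15}q + \tfrac{28}{15}
  leading term q^{4}: no divisor's leading term divides it; move \tfrac{8}{3}q^{4} to the remainder.
  leading term q^{3}: no divisor's leading term divides it; move \tfrac{2}{3}q^{3} to the remainder.
  leading term q^{2}: no divisor's leading term divides it; move -\tfrac{83}{15}q^{2} to the remainder.
  leading term q: no divisor's leading term divides it; move \tfrac{7}{15}q to the remainder.
  leading term 1: no divisor's leading term divides it; move \tfrac{28}{15} to the remainder.
  remainder \tfrac{8}{3}q^{4} + \tfrac{2}{3}q^{3} - \tfrac{83}{15}q^{2} + \tfrac{7}{15}q + \tfrac{28}{15} ≠ 0; add k_3 = \tfrac{8}{3}q^{4} + \tfrac{2}{3}q^{3} - \tfrac{83}{15}q^{2} + \tfrac{7}{15}q + \tfrac{28}{15} to the basis.

The other S-polynomials (S(h_1,k_3), S(h_2,k_3)) all reduce to 0 modulo the current basis, so we have a Gröbner basis.
Inter-reduce: drop elements whose leading term is divisible by another's, tail-reduce, and make monic.
Reduced Gröbner basis: {p - \tfrac{8}{3}q^{2} - \tfrac{2}{3}q + \tfrac{13}{3}, q^{4} + \tfrac{1}{4}q^{3} - \tfrac{83}{40}q^{2} + \tfrac{7}{40}q + \tfrac{7}{10}}.

Since the reduced bases disagree, the two ideals are not the same.

No, the ideals differ.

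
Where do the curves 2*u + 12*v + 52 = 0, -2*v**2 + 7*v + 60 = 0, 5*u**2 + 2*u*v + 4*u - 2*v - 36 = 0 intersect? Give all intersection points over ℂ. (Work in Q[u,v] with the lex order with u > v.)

Compute a lex Gröbner basis by Buchberger's algorithm.
f_1 = 2*u + 12*v + 52, LT = u.
f_2 = -2*v**2 + 7*v + 60, LT = v**2.
f_3 = 5*u**2 + 2*u*v + 4*u - 2*v - 36, LT = u**2.

S(f_1,f_3): lcm = u**2. S = 28/5*u*v + 126/5*u + 2/5*v + 36/5.
  leading term u*v: subtract (14/5*v)·f_1 from 28/5*u*v + 126/5*u + 2/5*v + 36/5 → 126/5*u - 168/5*v**2 - 726/5*v + 36/5
  leading term u: subtract (63/5)·f_1 from 126/5*u - 168/5*v**2 - 726/5*v + 36/5 → -168/5*v**2 - 1482/5*v - 648
  leading term v**2: subtract (84/5)·f_2 from -168/5*v**2 - 1482/5*v - 648 → -414*v - 1656
  leading term v: no divisor's leading term divides it; move -414*v to the remainder.
  leading term 1: no divisor's leading term divides it; move -1656 to the remainder.
  remainder -414*v - 1656 ≠ 0; add h_4 = -414*v - 1656 to the basis.

The other S-polynomials (S(f_1,f_2), S(f_2,f_3), S(f_1,h_4), S(f_2,h_4), S(f_3,h_4)) all reduce to 0 modulo the current basis, so we have a Gröbner basis.
Inter-reduce: drop elements whose leading term is divisible by another's, tail-reduce, and make monic.
Reduced Gröbner basis: {u + 2, v + 4}.

The lex basis is triangular: the last element involves only v. Solving v + 4 = 0 gives v ∈ {-4}; substituting each value into the earlier elements determines the remaining variables.
  v = -4: the earlier basis element becomes u + 2 = 0, giving u = -2 — point (-2, -4).

{(-2, -4)}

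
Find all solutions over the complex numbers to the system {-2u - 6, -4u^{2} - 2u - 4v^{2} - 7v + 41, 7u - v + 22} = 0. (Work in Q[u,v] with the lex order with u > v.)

Compute a lex Gröbner basis by Buchberger's algorithm.
f_1 = -2u - 6, LT = u.
f_2 = -4u^{2} - 2u - 4v^{2} - 7v + 41, LT = u^{2}.
f_3 = 7u - v + 22, LT = u.

S(f_1,f_2): lcm = u^{2}. S = \tfrac{5}{2}u - v^{2} - \tfrac{7}{4}v + \tfrac{41}{4}.
  leading term u: subtract (-\tfrac{5}{4})·f_1 from \tfrac{5}{2}u - v^{2} - \tfrac{7}{4}v + \tfrac{41}{4} → -v^{2} - \tfrac{7}{4}v + \tfrac{11}{4}
  leading term v^{2}: no divisor's leading term divides it; move -v^{2} to the remainder.
  leading term v: no divisor's leading term divides it; move -\tfrac{7}{4}v to the remainder.
  leading term 1: no divisor's leading term divides it; move \tfrac{11}{4} to the remainder.
  remainder -v^{2} - \tfrac{7}{4}v + \tfrac{11}{4} ≠ 0; add h_4 = -v^{2} - \tfrac{7}{4}v + \tfrac{11}{4} to the basis.

S(f_1,f_3): lcm = u. S = \tfrac{1}{7}v - \tfrac{1}{7}.
  leading term v: no divisor's leading term divides it; move \tfrac{1}{7}v to the remainder.
  leading term 1: no divisor's leading term divides it; move -\tfrac{1}{7} to the remainder.
  remainder \tfrac{1}{7}v - \tfrac{1}{7} ≠ 0; add h_5 = \tfrac{1}{7}v - \tfrac{1}{7} to the basis.

S(f_2,f_3): lcm = u^{2}. S = \tfrac{1}{7}uv - \tfrac{37}{14}u + v^{2} + \tfrac{7}{4}v - \tfrac{41}{4}.
  leading term uv: subtract (-\tfrac{1}{14}v)·f_1 from \tfrac{1}{7}uv - \tfrac{37}{14}u + v^{2} + \tfrac{7}{4}v - \tfrac{41}{4} → -\tfrac{37}{14}u + v^{2} + \tfrac{37}{28}v - \tfrac{41}{4}
  leading term u: subtract (\tfrac{37}{28})·f_1 from -\tfrac{37}{14}u + v^{2} + \tfrac{37}{28}v - \tfrac{41}{4} → v^{2} + \tfrac{37}{28}v - \tfrac{65}{28}
  leading term v^{2}: subtract (-1)·h_4 from v^{2} + \tfrac{37}{28}v - \tfrac{65}{28} → -\tfrac{3}{7}v + \tfrac{3}{7}
  leading term v: subtract (-3)·h_5 from -\tfrac{3}{7}v + \tfrac{3}{7} → 0
  remainder 0.

S(f_1,h_4): leading monomials are coprime, so the S-polynomial reduces to 0 (Buchberger's first criterion).
S(f_2,h_4): leading monomials are coprime, so the S-polynomial reduces to 0 (Buchberger's first criterion).
S(f_3,h_4): leading monomials are coprime, so the S-polynomial reduces to 0 (Buchberger's first criterion).
S(f_1,h_5): leading monomials are coprime, so the S-polynomial reduces to 0 (Buchberger's first criterion).
S(f_2,h_5): leading monomials are coprime, so the S-polynomial reduces to 0 (Buchberger's first criterion).
S(f_3,h_5): leading monomials are coprime, so the S-polynomial reduces to 0 (Buchberger's first criterion).
S(h_4,h_5): lcm = v^{2}. S = \tfrac{11}{4}v - \tfrac{11}{4}.
  leading term v: subtract (\tfrac{77}{4})·h_5 from \tfrac{11}{4}v - \tfrac{11}{4} → 0
  remainder 0.

Every S-polynomial of the final basis reduces to 0, so we have a Gröbner basis.
Inter-reduce: drop elements whose leading term is divisible by another's, tail-reduce, and make monic.
Reduced Gröbner basis: {u + 3, v - 1}.

From the last basis element, v - 1 = 0, so v takes values in {1}. Each choice, substituted upward through the basis, yields the corresponding point(s) of the solution set.
  v = 1: the earlier basis element becomes u + 3 = 0, giving u = -3 — point (-3, 1).

{(-3, 1)}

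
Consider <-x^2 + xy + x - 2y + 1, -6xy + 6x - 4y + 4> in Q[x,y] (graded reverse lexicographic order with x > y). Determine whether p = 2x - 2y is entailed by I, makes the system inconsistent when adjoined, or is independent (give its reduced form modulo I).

2x - 2y is independent of I; its normal form modulo I is 2x - 2y.

First compute the reduced Gröbner basis of I by Buchberger's algorithm.
f_1 = -x^2 + xy + x - 2y + 1, LT = x^2.
f_2 = -6xy + 6x - 4y + 4, LT = xy.

S(f_1,f_2): lcm = x^2y. S = -xy^2 + x^2 - 5/3xy + 2y^2 + 2/3x - y.
  leading term xy^2: subtract (1/6y)·f_2 from -xy^2 + x^2 - 5/3xy + 2y^2 + 2/3x - y → x^2 - 8/3xy + 8/3y^2 + 2/3x - 5/3y
  leading term x^2: subtract (-1)·f_1 from x^2 - 8/3xy + 8/3y^2 + 2/3x - 5/3y → -5/3xy + 8/3y^2 + 5/3x - 11/3y + 1
  leading term xy: subtract (5/18)·f_2 from -5/3xy + 8/3y^2 + 5/3x - 11/3y + 1 → 8/3y^2 - 23/9y - 1/9
  leading term y^2: no divisor's leading term divides it; move 8/3y^2 to the remainder.
  leading term y: no divisor's leading term divides it; move -23/9y to the remainder.
  leading term 1: no divisor's leading term divides it; move -1/9 to the remainder.
  remainder 8/3y^2 - 23/9y - 1/9 ≠ 0; add h_3 = 8/3y^2 - 23/9y - 1/9 to the basis.

The other S-polynomials (S(f_1,h_3), S(f_2,h_3)) all reduce to 0 modulo the current basis, so we have a Gröbner basis.
Inter-reduce: drop elements whose leading term is divisible by another's, tail-reduce, and make monic.
Reduced Gröbner basis: {x^2 - 2x + 8/3y - 5/3, xy - x + 2/3y - 2/3, y^2 - 23/24y - 1/24}.
Label its elements g_1 = x^2 - 2x + 8/3y - 5/3, g_2 = xy - x + 2/3y - 2/3, g_3 = y^2 - 23/24y - 1/24.

Reduce p = 2x - 2y modulo G:
  leading term x: no divisor's leading term divides it; move 2x to the remainder.
  leading term y: no divisor's leading term divides it; move -2y to the remainder.
  normal form = 2x - 2y.
The normal form is nonzero, so p ∉ I. Since p minus its normal form lies in I, I + (p) = I + (r) where r = 2x - 2y; decide whether this ideal is the whole ring.
Run Buchberger on G together with r (pairs among the g_i already reduce to 0 since G is a Gröbner basis):
g_1 = x^2 - 2x + 8/3y - 5/3, LT = x^2.
g_2 = xy - x + 2/3y - 2/3, LT = xy.
g_3 = y^2 - 23/24y - 1/24, LT = y^2.
r = 2x - 2y, LT = x.

S(g_1,r): lcm = x^2. S = xy - 2x + 8/3y - 5/3.
  leading term xy: subtract (1)·g_2 from xy - 2x + 8/3y - 5/3 → -x + 2y - 1
  leading term x: subtract (-1/2)·r from -x + 2y - 1 → y - 1
  leading term y: no divisor's leading term divides it; move y to the remainder.
  leading term 1: no divisor's leading term divides it; move -1 to the remainder.
  remainder y - 1 ≠ 0; add m_5 = y - 1 to the basis.

The other S-polynomials (S(g_1,g_2), S(g_1,g_3), S(g_2,g_3), S(g_2,r), S(g_3,r), S(g_1,m_5), S(g_2,m_5), S(g_3,m_5), S(r,m_5)) all reduce to 0 modulo the current basis, so we have a Gröbner basis.
Inter-reduce: drop elements whose leading term is divisible by another's, tail-reduce, and make monic.
Reduced Gröbner basis: {x - 1, y - 1}.
The reduced Gröbner basis of I + (p) is {x - 1, y - 1} ≠ {1}, a proper ideal, so the enlarged system stays consistent: p is independent of I, with normal form 2x - 2y.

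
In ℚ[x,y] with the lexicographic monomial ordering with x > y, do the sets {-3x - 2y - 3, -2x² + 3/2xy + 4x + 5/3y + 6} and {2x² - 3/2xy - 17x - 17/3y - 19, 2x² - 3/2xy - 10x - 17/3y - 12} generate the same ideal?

Since reduced Gröbner bases are canonical representatives of ideals under a given ordering, it suffices to compute and compare them.
Buchberger on the first generating set:
f_1 = -3x - 2y - 3, LT = x.
f_2 = -2x² + 3/2xy + 4x + 5/3y + 6, LT = x².

S(f_1,f_2): lcm = x². S = 17/12xy + 3x + ⅚y + 3.
  leading term xy: subtract (-17/36y)·f_1 from 17/12xy + 3x + ⅚y + 3 → 3x - 17/18y² - 7/12y + 3
  leading term x: subtract (-1)·f_1 from 3x - 17/18y² - 7/12y + 3 → -17/18y² - 31/12y
  leading term y²: no divisor's leading term divides it; move -17/18y² to the remainder.
  leading term y: no divisor's leading term divides it; move -31/12y to the remainder.
  remainder -17/18y² - 31/12y ≠ 0; add g_3 = -17/18y² - 31/12y to the basis.

The other S-polynomials (S(f_1,g_3), S(f_2,g_3)) all reduce to 0 modulo the current basis, so we have a Gröbner basis.
Inter-reduce: drop elements whose leading term is divisible by another's, tail-reduce, and make monic.
Reduced Gröbner basis: {x + ⅔y + 1, y² + 93/34y}.

Buchberger on the second generating set:
h_1 = 2x² - 3/2xy - 17x - 17/3y - 19, LT = x².
h_2 = 2x² - 3/2xy - 10x - 17/3y - 12, LT = x².

S(h_1,h_2): lcm = x². S = -7/2x - 7/2.
  leading term x: no divisor's leading term divides it; move -7/2x to the remainder.
  leading term 1: no divisor's leading term divides it; move -7/2 to the remainder.
  remainder -7/2x - 7/2 ≠ 0; add k_3 = -7/2x - 7/2 to the basis.

S(h_1,k_3): lcm = x². S = -¾xy - 19/2x - 17/6y - 19/2.
  leading term xy: subtract (3/14y)·k_3 from -¾xy - 19/2x - 17/6y - 19/2 → -19/2x - 25/12y - 19/2
  leading term x: subtract (19/7)·k_3 from -19/2x - 25/12y - 19/2 → -25/12y
  leading term y: no divisor's leading term divides it; move -25/12y to the remainder.
  remainder -25/12y ≠ 0; add k_4 = -25/12y to the basis.

The other S-polynomials (S(h_2,k_3), S(h_1,k_4), S(h_2,k_4), S(k_3,k_4)) all reduce to 0 modulo the current basis, so we have a Gröbner basis.
Inter-reduce: drop elements whose leading term is divisible by another's, tail-reduce, and make monic.
Reduced Gröbner basis: {x + 1, y}.

These differ, so the ideals are not equal.

No, the ideals differ.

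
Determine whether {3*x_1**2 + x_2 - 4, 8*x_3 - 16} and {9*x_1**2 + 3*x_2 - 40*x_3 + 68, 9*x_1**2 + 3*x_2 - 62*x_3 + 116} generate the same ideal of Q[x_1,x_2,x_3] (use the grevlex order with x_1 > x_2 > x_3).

Two ideals are equal iff their reduced Gröbner bases coincide (the reduced basis is unique for a fixed ordering).
Buchberger on the first generating set:
f_1 = 3*x_1**2 + x_2 - 4, LT = x_1**2.
f_2 = 8*x_3 - 16, LT = x_3.

The S-polynomials (S(f_1,f_2)) all reduce to 0 modulo the current basis, so we have a Gröbner basis.
Inter-reduce: drop elements whose leading term is divisible by another's, tail-reduce, and make monic.
Reduced Gröbner basis: {x_1**2 + 1/3*x_2 - 4/3, x_3 - 2}.

Buchberger on the second generating set:
h_1 = 9*x_1**2 + 3*x_2 - 40*x_3 + 68, LT = x_1**2.
h_2 = 9*x_1**2 + 3*x_2 - 62*x_3 + 116, LT = x_1**2.

S(h_1,h_2): lcm = x_1**2. S = 22/9*x_3 - 16/3.
  leading term x_3: no divisor's leading term divides it; move 22/9*x_3 to the remainder.
  leading term 1: no divisor's leading term divides it; move -16/3 to the remainder.
  remainder 22/9*x_3 - 16/3 ≠ 0; add k_3 = 22/9*x_3 - 16/3 to the basis.

The other S-polynomials (S(h_1,k_3), S(h_2,k_3)) all reduce to 0 modulo the current basis, so we have a Gröbner basis.
Inter-reduce: drop elements whose leading term is divisible by another's, tail-reduce, and make monic.
Reduced Gröbner basis: {x_1**2 + 1/3*x_2 - 212/99, x_3 - 24/11}.

The bases are distinct; the ideals are different.

No, the ideals differ.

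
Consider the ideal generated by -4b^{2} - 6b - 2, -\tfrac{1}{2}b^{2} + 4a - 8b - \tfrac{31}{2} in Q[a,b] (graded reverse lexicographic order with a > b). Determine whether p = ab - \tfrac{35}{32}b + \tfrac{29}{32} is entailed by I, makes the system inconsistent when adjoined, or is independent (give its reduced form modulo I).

First compute the reduced Gröbner basis of I by Buchberger's algorithm.
f_1 = -4b^{2} - 6b - 2, LT = b^{2}.
f_2 = -\tfrac{1}{2}b^{2} + 4a - 8b - \tfrac{31}{2}, LT = b^{2}.

S(f_1,f_2): lcm = b^{2}. S = 8a - \tfrac{29}{2}b - \tfrac{61}{2}.
  reduce S modulo (f_1, f_2):
  remainder 8a - \tfrac{29}{2}b - \tfrac{61}{2} ≠ 0; add h_3 = 8a - \tfrac{29}{2}b - \tfrac{61}{2} to the basis.

The other S-polynomials (S(f_1,h_3), S(f_2,h_3)) all reduce to 0 modulo the current basis, so we have a Gröbner basis.
Inter-reduce: drop elements whose leading term is divisible by another's, tail-reduce, and make monic.
Reduced Gröbner basis: {b^{2} + \tfrac{3}{2}b + \tfrac{1}{2}, a - \tfrac{29}{16}b - \tfrac{61}{16}}.
Label its elements g_1 = b^{2} + \tfrac{3}{2}b + \tfrac{1}{2}, g_2 = a - \tfrac{29}{16}b - \tfrac{61}{16}.

Reduce p = ab - \tfrac{35}{32}b + \tfrac{29}{32} modulo G:
  leading term ab: subtract (b)·g_2 from ab - \tfrac{35}{32}b + \tfrac{29}{32} → \tfrac{29}{16}b^{2} + \tfrac{87}{32}b + \tfrac{29}{32}
  leading term b^{2}: subtract (\tfrac{29}{16})·g_1 from \tfrac{29}{16}b^{2} + \tfrac{87}{32}b + \tfrac{29}{32} → 0
  normal form = 0.
Since the normal form is 0, p ∈ I.

ab - \tfrac{35}{32}b + \tfrac{29}{32} lies in I (it reduces to 0).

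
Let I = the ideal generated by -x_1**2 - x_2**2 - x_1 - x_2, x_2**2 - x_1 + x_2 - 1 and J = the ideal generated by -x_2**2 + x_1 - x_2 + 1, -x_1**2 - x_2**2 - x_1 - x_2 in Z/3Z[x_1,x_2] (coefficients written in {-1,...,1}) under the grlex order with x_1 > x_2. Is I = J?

Two ideals are equal iff their reduced Gröbner bases coincide (the reduced basis is unique for a fixed ordering).
Buchberger on the first generating set:
f_1 = -x_1**2 - x_2**2 - x_1 - x_2, LT = x_1**2.
f_2 = x_2**2 - x_1 + x_2 - 1, LT = x_2**2.

The S-polynomials (S(f_1,f_2)) all reduce to 0 modulo the current basis, so we have a Gröbner basis.
Inter-reduce: drop elements whose leading term is divisible by another's, tail-reduce, and make monic.
Reduced Gröbner basis: {x_1**2 - x_1 + 1, x_2**2 - x_1 + x_2 - 1}.

Buchberger on the second generating set:
h_1 = -x_2**2 + x_1 - x_2 + 1, LT = x_2**2.
h_2 = -x_1**2 - x_2**2 - x_1 - x_2, LT = x_1**2.

The S-polynomials (S(h_1,h_2)) all reduce to 0 modulo the current basis, so we have a Gröbner basis.
Inter-reduce: drop elements whose leading term is divisible by another's, tail-reduce, and make monic.
Reduced Gröbner basis: {x_1**2 - x_1 + 1, x_2**2 - x_1 + x_2 - 1}.

Same reduced basis, so the two generating sets span the same ideal.

Yes, the ideals are equal.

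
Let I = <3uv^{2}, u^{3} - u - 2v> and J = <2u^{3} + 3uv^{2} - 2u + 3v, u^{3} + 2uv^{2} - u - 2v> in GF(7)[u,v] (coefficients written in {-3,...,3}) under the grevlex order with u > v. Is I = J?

Yes, the ideals are equal.

For a fixed monomial order, each ideal has a unique reduced Gröbner basis; comparing bases decides equality.
Buchberger on the first generating set:
f_1 = 3uv^{2}, LT = uv^{2}.
f_2 = u^{3} - u - 2v, LT = u^{3}.

S(f_1,f_2): lcm = u^{3}v^{2}. S = uv^{2} + 2v^{3}.
  reduce S modulo (f_1, f_2):
  remainder 2v^{3} ≠ 0; add g_3 = 2v^{3} to the basis.

The other S-polynomials (S(f_1,g_3), S(f_2,g_3)) all reduce to 0 modulo the current basis, so we have a Gröbner basis.
Inter-reduce: drop elements whose leading term is divisible by another's, tail-reduce, and make monic.
Reduced Gröbner basis: {u^{3} - u - 2v, uv^{2}, v^{3}}.

Buchberger on the second generating set:
h_1 = 2u^{3} + 3uv^{2} - 2u + 3v, LT = u^{3}.
h_2 = u^{3} + 2uv^{2} - u - 2v, LT = u^{3}.

S(h_1,h_2): lcm = u^{3}. S = 3uv^{2}.
  reduce S modulo (h_1, h_2):
  remainder 3uv^{2} ≠ 0; add k_3 = 3uv^{2} to the basis.

S(h_1,k_3): lcm = u^{3}v^{2}. S = -2uv^{4} - uv^{2} - 2v^{3}.
  reduce S modulo (h_1, h_2, k_3):
  remainder -2v^{3} ≠ 0; add k_4 = -2v^{3} to the basis.

The other S-polynomials (S(h_2,k_3), S(h_1,k_4), S(h_2,k_4), S(k_3,k_4)) all reduce to 0 modulo the current basis, so we have a Gröbner basis.
Inter-reduce: drop elements whose leading term is divisible by another's, tail-reduce, and make monic.
Reduced Gröbner basis: {u^{3} - u - 2v, uv^{2}, v^{3}}.

Same reduced basis, so the two generating sets span the same ideal.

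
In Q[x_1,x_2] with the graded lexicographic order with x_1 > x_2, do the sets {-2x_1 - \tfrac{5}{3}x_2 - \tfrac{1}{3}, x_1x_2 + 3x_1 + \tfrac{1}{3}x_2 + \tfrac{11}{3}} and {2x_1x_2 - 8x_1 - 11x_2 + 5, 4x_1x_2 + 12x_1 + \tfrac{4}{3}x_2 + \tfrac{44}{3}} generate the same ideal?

Yes, the ideals are equal.

For a fixed monomial order, each ideal has a unique reduced Gröbner basis; comparing bases decides equality.
Buchberger on the first generating set:
f_1 = -2x_1 - \tfrac{5}{3}x_2 - \tfrac{1}{3}, LT = x_1.
f_2 = x_1x_2 + 3x_1 + \tfrac{1}{3}x_2 + \tfrac{11}{3}, LT = x_1x_2.

S(f_1,f_2): lcm = x_1x_2. S = \tfrac{5}{6}x_2^{2} - 3x_1 - \tfrac{1}{6}x_2 - \tfrac{11}{3}.
  reduce S modulo (f_1, f_2):
  remainder \tfrac{5}{6}x_2^{2} + \tfrac{7}{3}x_2 - \tfrac{19}{6} ≠ 0; add g_3 = \tfrac{5}{6}x_2^{2} + \tfrac{7}{3}x_2 - \tfrac{19}{6} to the basis.

The other S-polynomials (S(f_1,g_3), S(f_2,g_3)) all reduce to 0 modulo the current basis, so we have a Gröbner basis.
Inter-reduce: drop elements whose leading term is divisible by another's, tail-reduce, and make monic.
Reduced Gröbner basis: {x_2^{2} + \tfrac{14}{5}x_2 - \tfrac{19}{5}, x_1 + \tfrac{5}{6}x_2 + \tfrac{1}{6}}.

Buchberger on the second generating set:
h_1 = 2x_1x_2 - 8x_1 - 11x_2 + 5, LT = x_1x_2.
h_2 = 4x_1x_2 + 12x_1 + \tfrac{4}{3}x_2 + \tfrac{44}{3}, LT = x_1x_2.

S(h_1,h_2): lcm = x_1x_2. S = -7x_1 - \tfrac{35}{6}x_2 - \tfrac{7}{6}.
  reduce S modulo (h_1, h_2):
  remainder -7x_1 - \tfrac{35}{6}x_2 - \tfrac{7}{6} ≠ 0; add k_3 = -7x_1 - \tfrac{35}{6}x_2 - \tfrac{7}{6} to the basis.

S(h_1,k_3): lcm = x_1x_2. S = -\tfrac{5}{6}x_2^{2} - 4x_1 - \tfrac{17}{3}x_2 + \tfrac{5}{2}.
  reduce S modulo (h_1, h_2, k_3):
  remainder -\tfrac{5}{6}x_2^{2} - \tfrac{7}{3}x_2 + \tfrac{19}{6} ≠ 0; add k_4 = -\tfrac{5}{6}x_2^{2} - \tfrac{7}{3}x_2 + \tfrac{19}{6} to the basis.

The other S-polynomials (S(h_2,k_3), S(h_1,k_4), S(h_2,k_4), S(k_3,k_4)) all reduce to 0 modulo the current basis, so we have a Gröbner basis.
Inter-reduce: drop elements whose leading term is divisible by another's, tail-reduce, and make monic.
Reduced Gröbner basis: {x_2^{2} + \tfrac{14}{5}x_2 - \tfrac{19}{5}, x_1 + \tfrac{5}{6}x_2 + \tfrac{1}{6}}.

These coincide, so the ideals are equal.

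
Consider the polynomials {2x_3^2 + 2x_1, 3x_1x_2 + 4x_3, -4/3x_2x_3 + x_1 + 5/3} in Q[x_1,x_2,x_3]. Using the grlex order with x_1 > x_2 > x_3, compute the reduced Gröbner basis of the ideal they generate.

f_1 = 2x_3^2 + 2x_1, LT = x_3^2.
f_2 = 3x_1x_2 + 4x_3, LT = x_1x_2.
f_3 = -4/3x_2x_3 + x_1 + 5/3, LT = x_2x_3.

S(f_1,f_3): lcm = x_2x_3^2. S = x_1x_2 + 3/4x_1x_3 + 5/4x_3.
  reduce S modulo (f_1, f_2, f_3):
  remainder 3/4x_1x_3 - 1/12x_3 ≠ 0; add g_4 = 3/4x_1x_3 - 1/12x_3 to the basis.

S(f_2,f_3): lcm = x_1x_2x_3. S = 3/4x_1^2 + 4/3x_3^2 + 5/4x_1.
  reduce S modulo (f_1, f_2, f_3, g_4):
  remainder 3/4x_1^2 - 1/12x_1 ≠ 0; add g_5 = 3/4x_1^2 - 1/12x_1 to the basis.

S(f_2,g_4): lcm = x_1x_2x_3. S = 1/9x_2x_3 + 4/3x_3^2.
  reduce S modulo (f_1, f_2, f_3, g_4, g_5):
  remainder -5/4x_1 + 5/36 ≠ 0; add g_6 = -5/4x_1 + 5/36 to the basis.

S(f_2,g_6): lcm = x_1x_2. S = 1/9x_2 + 4/3x_3.
  reduce S modulo (f_1, f_2, f_3, g_4, g_5, g_6):
  remainder 1/9x_2 + 4/3x_3 ≠ 0; add g_7 = 1/9x_2 + 4/3x_3 to the basis.

The other S-polynomials (S(f_1,f_2), S(f_1,g_4), S(f_3,g_4), S(f_1,g_5), S(f_2,g_5), S(f_3,g_5), S(g_4,g_5), S(f_1,g_6), S(f_3,g_6), S(g_4,g_6), S(g_5,g_6), S(f_1,g_7), S(f_2,g_7), S(f_3,g_7), S(g_4,g_7), S(g_5,g_7), S(g_6,g_7)) all reduce to 0 modulo the current basis, so we have a Gröbner basis.
Inter-reduce: drop elements whose leading term is divisible by another's, tail-reduce, and make monic.

G = {x_3^2 + 1/9, x_1 - 1/9, x_2 + 12x_3}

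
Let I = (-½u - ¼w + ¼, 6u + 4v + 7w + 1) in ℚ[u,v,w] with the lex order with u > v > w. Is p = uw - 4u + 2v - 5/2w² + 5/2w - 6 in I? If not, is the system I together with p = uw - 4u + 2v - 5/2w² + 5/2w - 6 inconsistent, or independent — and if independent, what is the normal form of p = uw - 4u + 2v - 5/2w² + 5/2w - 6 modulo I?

uw - 4u + 2v - 5/2w² + 5/2w - 6 is independent of I; its normal form modulo I is -3w² + 3w - 10.

First compute the reduced Gröbner basis of I by Buchberger's algorithm.
f_1 = -½u - ¼w + ¼, LT = u.
f_2 = 6u + 4v + 7w + 1, LT = u.

S(f_1,f_2): lcm = u. S = -⅔v - ⅔w - ⅔.
  leading term v: no divisor's leading term divides it; move -⅔v to the remainder.
  leading term w: no divisor's leading term divides it; move -⅔w to the remainder.
  leading term 1: no divisor's leading term divides it; move -⅔ to the remainder.
  remainder -⅔v - ⅔w - ⅔ ≠ 0; add h_3 = -⅔v - ⅔w - ⅔ to the basis.

The other S-polynomials (S(f_1,h_3), S(f_2,h_3)) all reduce to 0 modulo the current basis, so we have a Gröbner basis.
Inter-reduce: drop elements whose leading term is divisible by another's, tail-reduce, and make monic.
Reduced Gröbner basis: {u + ½w - ½, v + w + 1}.
Label its elements g_1 = u + ½w - ½, g_2 = v + w + 1.

Reduce p = uw - 4u + 2v - 5/2w² + 5/2w - 6 modulo G:
  leading term uw: subtract (w)·g_1 from uw - 4u + 2v - 5/2w² + 5/2w - 6 → -4u + 2v - 3w² + 3w - 6
  leading term u: subtract (-4)·g_1 from -4u + 2v - 3w² + 3w - 6 → 2v - 3w² + 5w - 8
  leading term v: subtract (2)·g_2 from 2v - 3w² + 5w - 8 → -3w² + 3w - 10
  leading term w²: no divisor's leading term divides it; move -3w² to the remainder.
  leading term w: no divisor's leading term divides it; move 3w to the remainder.
  leading term 1: no divisor's leading term divides it; move -10 to the remainder.
  normal form = -3w² + 3w - 10.
The normal form is nonzero, so p ∉ I. Since p minus its normal form lies in I, I + (p) = I + (r) where r = -3w² + 3w - 10; decide whether this ideal is the whole ring.
Run Buchberger on G together with r (pairs among the g_i already reduce to 0 since G is a Gröbner basis):
g_1 = u + ½w - ½, LT = u.
g_2 = v + w + 1, LT = v.
r = -3w² + 3w - 10, LT = w².

The S-polynomials (S(g_1,g_2), S(g_1,r), S(g_2,r)) all reduce to 0 modulo the current basis, so we have a Gröbner basis.
Inter-reduce: drop elements whose leading term is divisible by another's, tail-reduce, and make monic.
Reduced Gröbner basis: {u + ½w - ½, v + w + 1, w² - w + 10/3}.
The reduced Gröbner basis of I + (p) is {u + ½w - ½, v + w + 1, w² - w + 10/3} ≠ {1}, a proper ideal, so the enlarged system stays consistent: p is independent of I, with normal form -3w² + 3w - 10.

The remainder on division by a Gröbner basis is unique — it is the normal form.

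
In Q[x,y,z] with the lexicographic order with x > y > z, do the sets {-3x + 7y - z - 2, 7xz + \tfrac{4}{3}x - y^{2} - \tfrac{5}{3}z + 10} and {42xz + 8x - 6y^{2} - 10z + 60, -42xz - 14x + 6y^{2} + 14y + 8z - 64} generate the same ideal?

Since reduced Gröbner bases are canonical representatives of ideals under a given ordering, it suffices to compute and compare them.
Buchberger on the first generating set:
f_1 = -3x + 7y - z - 2, LT = x.
f_2 = 7xz + \tfrac{4}{3}x - y^{2} - \tfrac{5}{3}z + 10, LT = xz.

S(f_1,f_2): lcm = xz. S = -\tfrac{4}{21}x + \tfrac{1}{7}y^{2} - \tfrac{7}{3}yz + \tfrac{1}{3}z^{2} + \tfrac{19}{21}z - \tfrac{10}{7}.
  leading term x: subtract (\tfrac{4}{63})·f_1 from -\tfrac{4}{21}x + \tfrac{1}{7}y^{2} - \tfrac{7}{3}yz + \tfrac{1}{3}z^{2} + \tfrac{19}{21}z - \tfrac{10}{7} → \tfrac{1}{7}y^{2} - \tfrac{7}{3}yz - \tfrac{4}{9}y + \tfrac{1}{3}z^{2} + \tfrac{61}{63}z - \tfrac{82}{63}
  leading term y^{2}: no divisor's leading term divides it; move \tfrac{1}{7}y^{2} to the remainder.
  leading term yz: no divisor's leading term divides it; move -\tfrac{7}{3}yz to the remainder.
  leading term y: no divisor's leading term divides it; move -\tfrac{4}{9}y to the remainder.
  leading term z^{2}: no divisor's leading term divides it; move \tfrac{1}{3}z^{2} to the remainder.
  leading term z: no divisor's leading term divides it; move \tfrac{61}{63}z to the remainder.
  leading term 1: no divisor's leading term divides it; move -\tfrac{82}{63} to the remainder.
  remainder \tfrac{1}{7}y^{2} - \tfrac{7}{3}yz - \tfrac{4}{9}y + \tfrac{1}{3}z^{2} + \tfrac{61}{63}z - \tfrac{82}{63} ≠ 0; add g_3 = \tfrac{1}{7}y^{2} - \tfrac{7}{3}yz - \tfrac{4}{9}y + \tfrac{1}{3}z^{2} + \tfrac{61}{63}z - \tfrac{82}{63} to the basis.

The other S-polynomials (S(f_1,g_3), S(f_2,g_3)) all reduce to 0 modulo the current basis, so we have a Gröbner basis.
Inter-reduce: drop elements whose leading term is divisible by another's, tail-reduce, and make monic.
Reduced Gröbner basis: {x - \tfrac{7}{3}y + \tfrac{1}{3}z + \tfrac{2}{3}, y^{2} - \tfrac{49}{3}yz - \tfrac{28}{9}y + \tfrac{7}{3}z^{2} + \tfrac{61}{9}z - \tfrac{82}{9}}.

Buchberger on the second generating set:
h_1 = 42xz + 8x - 6y^{2} - 10z + 60, LT = xz.
h_2 = -42xz - 14x + 6y^{2} + 14y + 8z - 64, LT = xz.

S(h_1,h_2): lcm = xz. S = -\tfrac{1}{7}x + \tfrac{1}{3}y - \tfrac{1}{21}z - \tfrac{2}{21}.
  leading term x: no divisor's leading term divides it; move -\tfrac{1}{7}x to the remainder.
  leading term y: no divisor's leading term divides it; move \tfrac{1}{3}y to the remainder.
  leading term z: no divisor's leading term divides it; move -\tfrac{1}{21}z to the remainder.
  leading term 1: no divisor's leading term divides it; move -\tfrac{2}{21} to the remainder.
  remainder -\tfrac{1}{7}x + \tfrac{1}{3}y - \tfrac{1}{21}z - \tfrac{2}{21} ≠ 0; add k_3 = -\tfrac{1}{7}x + \tfrac{1}{3}y - \tfrac{1}{21}z - \tfrac{2}{21} to the basis.

S(h_1,k_3): lcm = xz. S = \tfrac{4}{21}x - \tfrac{1}{7}y^{2} + \tfrac{7}{3}yz - \tfrac{1}{3}z^{2} - \tfrac{19}{21}z + \tfrac{10}{7}.
  leading term x: subtract (-\tfrac{4}{3})·k_3 from \tfrac{4}{21}x - \tfrac{1}{7}y^{2} + \tfrac{7}{3}yz - \tfrac{1}{3}z^{2} - \tfrac{19}{21}z + \tfrac{10}{7} → -\tfrac{1}{7}y^{2} + \tfrac{7}{3}yz + \tfrac{4}{9}y - \tfrac{1}{3}z^{2} - \tfrac{61}{63}z + \tfrac{82}{63}
  leading term y^{2}: no divisor's leading term divides it; move -\tfrac{1}{7}y^{2} to the remainder.
  leading term yz: no divisor's leading term divides it; move \tfrac{7}{3}yz to the remainder.
  leading term y: no divisor's leading term divides it; move \tfrac{4}{9}y to the remainder.
  leading term z^{2}: no divisor's leading term divides it; move -\tfrac{1}{3}z^{2} to the remainder.
  leading term z: no divisor's leading term divides it; move -\tfrac{61}{63}z to the remainder.
  leading term 1: no divisor's leading term divides it; move \tfrac{82}{63} to the remainder.
  remainder -\tfrac{1}{7}y^{2} + \tfrac{7}{3}yz + \tfrac{4}{9}y - \tfrac{1}{3}z^{2} - \tfrac{61}{63}z + \tfrac{82}{63} ≠ 0; add k_4 = -\tfrac{1}{7}y^{2} + \tfrac{7}{3}yz + \tfrac{4}{9}y - \tfrac{1}{3}z^{2} - \tfrac{61}{63}z + \tfrac{82}{63} to the basis.

The other S-polynomials (S(h_2,k_3), S(h_1,k_4), S(h_2,k_4), S(k_3,k_4)) all reduce to 0 modulo the current basis, so we have a Gröbner basis.
Inter-reduce: drop elements whose leading term is divisible by another's, tail-reduce, and make monic.
Reduced Gröbner basis: {x - \tfrac{7}{3}y + \tfrac{1}{3}z + \tfrac{2}{3}, y^{2} - \tfrac{49}{3}yz - \tfrac{28}{9}y + \tfrac{7}{3}z^{2} + \tfrac{61}{9}z - \tfrac{82}{9}}.

These coincide, so the ideals are equal.

Yes, the ideals are equal.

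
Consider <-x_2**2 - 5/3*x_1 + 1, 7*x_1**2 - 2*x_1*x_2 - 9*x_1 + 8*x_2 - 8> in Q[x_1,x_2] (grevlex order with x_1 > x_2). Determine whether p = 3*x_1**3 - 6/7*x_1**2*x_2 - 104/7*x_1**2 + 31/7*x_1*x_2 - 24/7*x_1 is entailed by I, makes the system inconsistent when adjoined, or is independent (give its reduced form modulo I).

First compute the reduced Gröbner basis of I by Buchberger's algorithm.
f_1 = -x_2**2 - 5/3*x_1 + 1, LT = x_2**2.
f_2 = 7*x_1**2 - 2*x_1*x_2 - 9*x_1 + 8*x_2 - 8, LT = x_1**2.

The S-polynomials (S(f_1,f_2)) all reduce to 0 modulo the current basis, so we have a Gröbner basis.
Inter-reduce: drop elements whose leading term is divisible by another's, tail-reduce, and make monic.
Reduced Gröbner basis: {x_1**2 - 2/7*x_1*x_2 - 9/7*x_1 + 8/7*x_2 - 8/7, x_2**2 + 5/3*x_1 - 1}.
Label its elements g_1 = x_1**2 - 2/7*x_1*x_2 - 9/7*x_1 + 8/7*x_2 - 8/7, g_2 = x_2**2 + 5/3*x_1 - 1.

Reduce p = 3*x_1**3 - 6/7*x_1**2*x_2 - 104/7*x_1**2 + 31/7*x_1*x_2 - 24/7*x_1 modulo G:
  leading term x_1**3: subtract (3*x_1)·g_1 from 3*x_1**3 - 6/7*x_1**2*x_2 - 104/7*x_1**2 + 31/7*x_1*x_2 - 24/7*x_1 → -11*x_1**2 + x_1*x_2
  leading term x_1**2: subtract (-11)·g_1 from -11*x_1**2 + x_1*x_2 → -15/7*x_1*x_2 - 99/7*x_1 + 88/7*x_2 - 88/7
  leading term x_1*x_2: no divisor's leading term divides it; move -15/7*x_1*x_2 to the remainder.
  leading term x_1: no divisor's leading term divides it; move -99/7*x_1 to the remainder.
  leading term x_2: no divisor's leading term divides it; move 88/7*x_2 to the remainder.
  leading term 1: no divisor's leading term divides it; move -88/7 to the remainder.
  normal form = -15/7*x_1*x_2 - 99/7*x_1 + 88/7*x_2 - 88/7.
The normal form is nonzero, so p ∉ I. Since p minus its normal form lies in I, I + (p) = I + (r) where r = -15/7*x_1*x_2 - 99/7*x_1 + 88/7*x_2 - 88/7; decide whether this ideal is the whole ring.
Run Buchberger on G together with r (pairs among the g_i already reduce to 0 since G is a Gröbner basis):
g_1 = x_1**2 - 2/7*x_1*x_2 - 9/7*x_1 + 8/7*x_2 - 8/7, LT = x_1**2.
g_2 = x_2**2 + 5/3*x_1 - 1, LT = x_2**2.
r = -15/7*x_1*x_2 - 99/7*x_1 + 88/7*x_2 - 88/7, LT = x_1*x_2.

S(g_1,r): lcm = x_1**2*x_2. S = -2/7*x_1*x_2**2 - 33/5*x_1**2 + 481/105*x_1*x_2 + 8/7*x_2**2 - 88/15*x_1 - 8/7*x_2.
  reduce S modulo (g_1, g_2, r):
  remainder -6058/175*x_1 + 35384/1575*x_2 - 35384/1575 ≠ 0; add m_4 = -6058/175*x_1 + 35384/1575*x_2 - 35384/1575 to the basis.

S(g_2,r): lcm = x_1*x_2**2. S = 5/3*x_1**2 - 33/5*x_1*x_2 + 88/15*x_2**2 - x_1 - 88/15*x_2.
  reduce S modulo (g_1, g_2, r, m_4):
  remainder -28302932/1226745*x_2 + 28302932/1226745 ≠ 0; add m_5 = -28302932/1226745*x_2 + 28302932/1226745 to the basis.

The other S-polynomials (S(g_1,g_2), S(g_1,m_4), S(g_2,m_4), S(r,m_4), S(g_1,m_5), S(g_2,m_5), S(r,m_5), S(m_4,m_5)) all reduce to 0 modulo the current basis, so we have a Gröbner basis.
Inter-reduce: drop elements whose leading term is divisible by another's, tail-reduce, and make monic.
Reduced Gröbner basis: {x_1, x_2 - 1}.
The reduced Gröbner basis of I + (p) is {x_1, x_2 - 1} ≠ {1}, a proper ideal, so the enlarged system stays consistent: p is independent of I, with normal form -15/7*x_1*x_2 - 99/7*x_1 + 88/7*x_2 - 88/7.

3*x_1**3 - 6/7*x_1**2*x_2 - 104/7*x_1**2 + 31/7*x_1*x_2 - 24/7*x_1 is independent of I; its normal form modulo I is -15/7*x_1*x_2 - 99/7*x_1 + 88/7*x_2 - 88/7.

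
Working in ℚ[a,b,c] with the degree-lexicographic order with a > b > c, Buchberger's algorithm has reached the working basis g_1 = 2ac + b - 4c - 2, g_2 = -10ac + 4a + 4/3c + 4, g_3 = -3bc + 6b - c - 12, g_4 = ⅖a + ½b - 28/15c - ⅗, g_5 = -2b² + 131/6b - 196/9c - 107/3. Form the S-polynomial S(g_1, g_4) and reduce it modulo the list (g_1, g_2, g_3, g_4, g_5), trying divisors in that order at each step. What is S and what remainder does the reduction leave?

lcm(LM(g_1), LM(g_4)) = ac.
S = (lcm/LT(g_1))·g_1 − (lcm/LT(g_4))·g_4 = -5/4bc + 14/3c² + ½b - ½c - 1.
Reduce S modulo (g_1, g_2, g_3, g_4, g_5) in that order:
  leading term bc: subtract (5/12)·g_3 from -5/4bc + 14/3c² + ½b - ½c - 1 → 14/3c² - 2b - 1/12c + 4
  leading term c²: no divisor's leading term divides it; move 14/3c² to the remainder.
  leading term b: no divisor's leading term divides it; move -2b to the remainder.
  leading term c: no divisor's leading term divides it; move -1/12c to the remainder.
  leading term 1: no divisor's leading term divides it; move 4 to the remainder.
The remainder 14/3c² - 2b - 1/12c + 4 is nonzero, so it would be added as the next basis element.

S(g_1, g_4) = -5/4bc + 14/3c² + ½b - ½c - 1; remainder on division = 14/3c² - 2b - 1/12c + 4.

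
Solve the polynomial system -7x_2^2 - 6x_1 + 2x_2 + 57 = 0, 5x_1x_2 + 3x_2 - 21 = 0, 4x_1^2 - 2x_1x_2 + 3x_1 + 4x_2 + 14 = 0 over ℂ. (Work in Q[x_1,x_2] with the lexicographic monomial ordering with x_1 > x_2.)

Compute a lex Gröbner basis by Buchberger's algorithm.
f_1 = -6x_1 - 7x_2^2 + 2x_2 + 57, LT = x_1.
f_2 = 5x_1x_2 + 3x_2 - 21, LT = x_1x_2.
f_3 = 4x_1^2 - 2x_1x_2 + 3x_1 + 4x_2 + 14, LT = x_1^2.

S(f_1,f_2): lcm = x_1x_2. S = 7/6x_2^3 - 1/3x_2^2 - 101/10x_2 + 21/5.
  leading term x_2^3: no divisor's leading term divides it; move 7/6x_2^3 to the remainder.
  leading term x_2^2: no divisor's leading term divides it; move -1/3x_2^2 to the remainder.
  leading term x_2: no divisor's leading term divides it; move -101/10x_2 to the remainder.
  leading term 1: no divisor's leading term divides it; move 21/5 to the remainder.
  remainder 7/6x_2^3 - 1/3x_2^2 - 101/10x_2 + 21/5 ≠ 0; add h_4 = 7/6x_2^3 - 1/3x_2^2 - 101/10x_2 + 21/5 to the basis.

S(f_1,f_3): lcm = x_1^2. S = 7/6x_1x_2^2 + 1/6x_1x_2 - 41/4x_1 - x_2 - 7/2.
  leading term x_1x_2^2: subtract (-7/36x_2^2)·f_1 from 7/6x_1x_2^2 + 1/6x_1x_2 - 41/4x_1 - x_2 - 7/2 → 1/6x_1x_2 - 41/4x_1 - 49/36x_2^4 + 7/18x_2^3 + 133/12x_2^2 - x_2 - 7/2
  leading term x_1x_2: subtract (-1/36x_2)·f_1 from 1/6x_1x_2 - 41/4x_1 - 49/36x_2^4 + 7/18x_2^3 + 133/12x_2^2 - x_2 - 7/2 → -41/4x_1 - 49/36x_2^4 + 7/36x_2^3 + 401/36x_2^2 + 7/12x_2 - 7/2
  leading term x_1: subtract (41/24)·f_1 from -41/4x_1 - 49/36x_2^4 + 7/36x_2^3 + 401/36x_2^2 + 7/12x_2 - 7/2 → -49/36x_2^4 + 7/36x_2^3 + 1663/72x_2^2 - 17/6x_2 - 807/8
  leading term x_2^4: subtract (-7/6x_2)·h_4 from -49/36x_2^4 + 7/36x_2^3 + 1663/72x_2^2 - 17/6x_2 - 807/8 → -7/36x_2^3 + 4073/360x_2^2 + 31/15x_2 - 807/8
  leading term x_2^3: subtract (-1/6)·h_4 from -7/36x_2^3 + 4073/360x_2^2 + 31/15x_2 - 807/8 → 1351/120x_2^2 + 23/60x_2 - 4007/40
  leading term x_2^2: no divisor's leading term divides it; move 1351/120x_2^2 to the remainder.
  leading term x_2: no divisor's leading term divides it; move 23/60x_2 to the remainder.
  leading term 1: no divisor's leading term divides it; move -4007/40 to the remainder.
  remainder 1351/120x_2^2 + 23/60x_2 - 4007/40 ≠ 0; add h_5 = 1351/120x_2^2 + 23/60x_2 - 4007/40 to the basis.

S(f_2,f_3): lcm = x_1^2x_2. S = 1/2x_1x_2^2 - 3/20x_1x_2 - 21/5x_1 - x_2^2 - 7/2x_2.
  leading term x_1x_2^2: subtract (-1/12x_2^2)·f_1 from 1/2x_1x_2^2 - 3/20x_1x_2 - 21/5x_1 - x_2^2 - 7/2x_2 → -3/20x_1x_2 - 21/5x_1 - 7/12x_2^4 + 1/6x_2^3 + 15/4x_2^2 - 7/2x_2
  leading term x_1x_2: subtract (1/40x_2)·f_1 from -3/20x_1x_2 - 21/5x_1 - 7/12x_2^4 + 1/6x_2^3 + 15/4x_2^2 - 7/2x_2 → -21/5x_1 - 7/12x_2^4 + 41/120x_2^3 + 37/10x_2^2 - 197/40x_2
  leading term x_1: subtract (7/10)·f_1 from -21/5x_1 - 7/12x_2^4 + 41/120x_2^3 + 37/10x_2^2 - 197/40x_2 → -7/12x_2^4 + 41/120x_2^3 + 43/5x_2^2 - 253/40x_2 - 399/10
  leading term x_2^4: subtract (-1/2x_2)·h_4 from -7/12x_2^4 + 41/120x_2^3 + 43/5x_2^2 - 253/40x_2 - 399/10 → 7/40x_2^3 + 71/20x_2^2 - 169/40x_2 - 399/10
  leading term x_2^3: subtract (3/20)·h_4 from 7/40x_2^3 + 71/20x_2^2 - 169/40x_2 - 399/10 → 18/5x_2^2 - 271/100x_2 - 4053/100
  leading term x_2^2: subtract (432/1351)·h_5 from 18/5x_2^2 - 271/100x_2 - 4053/100 → -382681/135100x_2 - 1148043/135100
  leading term x_2: no divisor's leading term divides it; move -382681/135100x_2 to the remainder.
  leading term 1: no divisor's leading term divides it; move -1148043/135100 to the remainder.
  remainder -382681/135100x_2 - 1148043/135100 ≠ 0; add h_6 = -382681/135100x_2 - 1148043/135100 to the basis.

The other S-polynomials (S(f_1,h_4), S(f_2,h_4), S(f_3,h_4), S(f_1,h_5), S(f_2,h_5), S(f_3,h_5), S(h_4,h_5), S(f_1,h_6), S(f_2,h_6), S(f_3,h_6), S(h_4,h_6), S(h_5,h_6)) all reduce to 0 modulo the current basis, so we have a Gröbner basis.
Inter-reduce: drop elements whose leading term is divisible by another's, tail-reduce, and make monic.
Reduced Gröbner basis: {x_1 + 2, x_2 + 3}.

The lex basis is triangular: the last element involves only x_2. Solving x_2 + 3 = 0 gives x_2 ∈ {-3}; substituting each value into the earlier elements determines the remaining variables.
  x_2 = -3: the earlier basis element becomes x_1 + 2 = 0, giving x_1 = -2 — point (-2, -3).
Each listed point satisfies every original equation (direct substitution).
This is the nonlinear analogue of row-reducing a linear system.

{(-2, -3)}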